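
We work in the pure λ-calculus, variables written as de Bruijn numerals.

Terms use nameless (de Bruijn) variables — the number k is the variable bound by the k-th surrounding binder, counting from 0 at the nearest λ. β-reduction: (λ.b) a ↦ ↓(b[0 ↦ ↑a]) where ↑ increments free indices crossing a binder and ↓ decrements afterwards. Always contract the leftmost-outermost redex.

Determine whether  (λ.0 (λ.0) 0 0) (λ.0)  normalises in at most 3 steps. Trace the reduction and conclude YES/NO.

  start: (λ.0 (λ.0) 0 0) (λ.0)
  step 1: (λ.0) (λ.0) (λ.0) (λ.0)
  step 2: (λ.0) (λ.0) (λ.0)
  step 3: (λ.0) (λ.0)

Answer: NO — after 3 steps the term is (λ.0) (λ.0), not yet normal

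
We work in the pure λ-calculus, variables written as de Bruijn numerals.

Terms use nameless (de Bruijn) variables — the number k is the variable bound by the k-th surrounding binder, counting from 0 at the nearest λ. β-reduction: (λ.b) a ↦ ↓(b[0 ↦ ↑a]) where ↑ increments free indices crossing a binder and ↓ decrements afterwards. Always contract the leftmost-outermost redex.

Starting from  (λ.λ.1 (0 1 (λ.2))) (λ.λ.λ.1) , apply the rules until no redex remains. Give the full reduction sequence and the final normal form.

  start: (λ.λ.1 (0 1 (λ.2))) (λ.λ.λ.1)
  step 1: λ.(λ.λ.λ.1) (0 (λ.λ.λ.1) (λ.λ.λ.λ.1))
  step 2: λ.λ.λ.1

Answer: normal form = λ.λ.λ.1  (in 2 steps)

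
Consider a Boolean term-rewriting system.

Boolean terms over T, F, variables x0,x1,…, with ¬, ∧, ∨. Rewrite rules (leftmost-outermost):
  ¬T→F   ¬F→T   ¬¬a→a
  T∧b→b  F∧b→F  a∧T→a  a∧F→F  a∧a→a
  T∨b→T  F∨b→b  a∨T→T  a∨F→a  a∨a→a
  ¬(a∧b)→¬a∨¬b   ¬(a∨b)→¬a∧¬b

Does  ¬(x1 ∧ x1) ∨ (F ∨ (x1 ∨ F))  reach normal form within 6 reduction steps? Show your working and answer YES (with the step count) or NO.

Answer: YES — reaches normal form ¬x1 ∨ x1 in 4 ≤ 6 steps

Reduction:
  start: ¬(x1 ∧ x1) ∨ (F ∨ (x1 ∨ F))
  [1] (¬x1 ∨ ¬x1) ∨ (F ∨ (x1 ∨ F))
  [2] ¬x1 ∨ (F ∨ (x1 ∨ F))
  [3] ¬x1 ∨ (x1 ∨ F)
  [4] ¬x1 ∨ x1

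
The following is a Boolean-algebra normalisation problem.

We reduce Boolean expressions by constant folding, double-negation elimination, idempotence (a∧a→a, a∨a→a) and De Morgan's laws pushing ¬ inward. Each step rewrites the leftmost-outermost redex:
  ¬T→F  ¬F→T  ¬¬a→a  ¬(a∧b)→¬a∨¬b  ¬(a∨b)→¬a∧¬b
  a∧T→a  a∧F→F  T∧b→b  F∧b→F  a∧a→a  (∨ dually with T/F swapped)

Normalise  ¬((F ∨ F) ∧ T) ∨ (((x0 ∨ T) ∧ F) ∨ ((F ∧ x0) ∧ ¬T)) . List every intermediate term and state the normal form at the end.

  start: ¬((F ∨ F) ∧ T) ∨ (((x0 ∨ T) ∧ F) ∨ ((F ∧ x0) ∧ ¬T))
  →1  (¬(F ∨ F) ∨ ¬T) ∨ (((x0 ∨ T) ∧ F) ∨ ((F ∧ x0) ∧ ¬T))
  →2  ((¬F ∧ ¬F) ∨ ¬T) ∨ (((x0 ∨ T) ∧ F) ∨ ((F ∧ x0) ∧ ¬T))
  →3  (¬F ∨ ¬T) ∨ (((x0 ∨ T) ∧ F) ∨ ((F ∧ x0) ∧ ¬T))
  →4  (T ∨ ¬T) ∨ (((x0 ∨ T) ∧ F) ∨ ((F ∧ x0) ∧ ¬T))
  →5  T ∨ (((x0 ∨ T) ∧ F) ∨ ((F ∧ x0) ∧ ¬T))
  →6  T

Answer: normal form = T  (in 6 steps)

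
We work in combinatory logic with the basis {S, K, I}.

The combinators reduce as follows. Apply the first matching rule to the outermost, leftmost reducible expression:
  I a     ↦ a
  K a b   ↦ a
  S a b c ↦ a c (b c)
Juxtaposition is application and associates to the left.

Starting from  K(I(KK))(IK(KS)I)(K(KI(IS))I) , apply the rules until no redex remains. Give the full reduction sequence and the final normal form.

  start: K(I(KK))(IK(KS)I)(K(KI(IS))I)
  [1] I(KK)(K(KI(IS))I)
  [2] KK(K(KI(IS))I)
  [3] K

Answer: normal form = K  (in 3 steps)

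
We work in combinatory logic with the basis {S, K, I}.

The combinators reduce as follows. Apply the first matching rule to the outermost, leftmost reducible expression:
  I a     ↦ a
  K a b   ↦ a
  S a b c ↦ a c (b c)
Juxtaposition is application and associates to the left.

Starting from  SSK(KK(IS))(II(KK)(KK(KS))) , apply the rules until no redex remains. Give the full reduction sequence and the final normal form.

  start: SSK(KK(IS))(II(KK)(KK(KS)))
  →1  S(KK(IS))(K(KK(IS)))(II(KK)(KK(KS)))
  →2  KK(IS)(II(KK)(KK(KS)))(K(KK(IS))(II(KK)(KK(KS))))
  →3  K(II(KK)(KK(KS)))(K(KK(IS))(II(KK)(KK(KS))))
  →4  II(KK)(KK(KS))
  →5  I(KK)(KK(KS))
  →6  KK(KK(KS))
  →7  K

Answer: normal form = K  (in 7 steps)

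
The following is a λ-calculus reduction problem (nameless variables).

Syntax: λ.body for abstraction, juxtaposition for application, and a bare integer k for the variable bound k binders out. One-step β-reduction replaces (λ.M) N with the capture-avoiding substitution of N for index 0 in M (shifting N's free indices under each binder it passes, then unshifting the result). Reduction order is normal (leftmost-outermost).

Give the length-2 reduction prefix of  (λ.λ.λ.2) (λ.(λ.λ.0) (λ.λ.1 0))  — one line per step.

  start: (λ.λ.λ.2) (λ.(λ.λ.0) (λ.λ.1 0))
  step 1: λ.λ.λ.(λ.λ.0) (λ.λ.1 0)
  step 2: λ.λ.λ.λ.0

Answer: after 2 steps: λ.λ.λ.λ.0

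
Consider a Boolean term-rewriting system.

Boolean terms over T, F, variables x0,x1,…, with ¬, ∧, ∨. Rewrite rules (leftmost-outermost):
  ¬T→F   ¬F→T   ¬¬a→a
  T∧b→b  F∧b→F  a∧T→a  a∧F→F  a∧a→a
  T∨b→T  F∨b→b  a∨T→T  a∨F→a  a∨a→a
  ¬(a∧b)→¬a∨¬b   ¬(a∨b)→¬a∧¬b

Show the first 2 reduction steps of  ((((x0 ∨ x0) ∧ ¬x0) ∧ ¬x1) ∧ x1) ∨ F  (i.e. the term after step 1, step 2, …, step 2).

  start: ((((x0 ∨ x0) ∧ ¬x0) ∧ ¬x1) ∧ x1) ∨ F
  [1] (((x0 ∨ x0) ∧ ¬x0) ∧ ¬x1) ∧ x1
  [2] ((x0 ∧ ¬x0) ∧ ¬x1) ∧ x1

Answer: after 2 steps: ((x0 ∧ ¬x0) ∧ ¬x1) ∧ x1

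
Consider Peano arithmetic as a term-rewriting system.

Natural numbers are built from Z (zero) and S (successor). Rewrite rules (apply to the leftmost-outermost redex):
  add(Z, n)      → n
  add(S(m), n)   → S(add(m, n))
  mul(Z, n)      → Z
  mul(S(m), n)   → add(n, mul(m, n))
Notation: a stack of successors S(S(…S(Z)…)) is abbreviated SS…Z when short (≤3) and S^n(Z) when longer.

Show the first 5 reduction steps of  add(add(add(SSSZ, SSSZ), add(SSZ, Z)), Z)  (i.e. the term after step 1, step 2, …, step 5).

Answer: after 5 steps: S(add(S(add(add(SZ, SSSZ), add(SSZ, Z))), Z))

Reduction:
  start: add(add(add(SSSZ, SSSZ), add(SSZ, Z)), Z)
  →1  add(add(S(add(SSZ, SSSZ)), add(SSZ, Z)), Z)
  →2  add(S(add(add(SSZ, SSSZ), add(SSZ, Z))), Z)
  →3  S(add(add(add(SSZ, SSSZ), add(SSZ, Z)), Z))
  →4  S(add(add(S(add(SZ, SSSZ)), add(SSZ, Z)), Z))
  →5  S(add(S(add(add(SZ, SSSZ), add(SSZ, Z))), Z))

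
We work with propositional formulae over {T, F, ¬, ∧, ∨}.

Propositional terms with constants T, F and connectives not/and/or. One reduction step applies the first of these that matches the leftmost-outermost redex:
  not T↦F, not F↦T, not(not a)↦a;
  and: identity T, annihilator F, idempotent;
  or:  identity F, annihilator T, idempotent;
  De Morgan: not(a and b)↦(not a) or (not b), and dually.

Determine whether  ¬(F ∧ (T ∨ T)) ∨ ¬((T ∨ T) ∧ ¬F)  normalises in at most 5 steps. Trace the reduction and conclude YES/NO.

Answer: YES — reaches normal form T in 4 ≤ 5 steps

Working:
  start: ¬(F ∧ (T ∨ T)) ∨ ¬((T ∨ T) ∧ ¬F)
  →1  (¬F ∨ ¬(T ∨ T)) ∨ ¬((T ∨ T) ∧ ¬F)
  →2  (T ∨ ¬(T ∨ T)) ∨ ¬((T ∨ T) ∧ ¬F)
  →3  T ∨ ¬((T ∨ T) ∧ ¬F)
  →4  T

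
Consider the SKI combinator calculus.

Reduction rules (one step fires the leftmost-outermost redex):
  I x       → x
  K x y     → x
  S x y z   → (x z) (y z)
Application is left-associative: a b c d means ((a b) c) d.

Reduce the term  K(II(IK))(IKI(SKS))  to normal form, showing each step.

Answer: normal form = K  (in 4 steps)

Derivation:
  start: K(II(IK))(IKI(SKS))
  step 1: II(IK)
  step 2: I(IK)
  step 3: IK
  step 4: K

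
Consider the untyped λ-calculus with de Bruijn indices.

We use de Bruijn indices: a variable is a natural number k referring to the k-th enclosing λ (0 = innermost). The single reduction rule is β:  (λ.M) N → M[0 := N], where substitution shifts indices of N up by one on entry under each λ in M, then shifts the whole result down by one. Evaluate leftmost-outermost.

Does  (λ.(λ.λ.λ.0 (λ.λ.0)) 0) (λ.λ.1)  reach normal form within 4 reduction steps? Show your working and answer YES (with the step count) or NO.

  start: (λ.(λ.λ.λ.0 (λ.λ.0)) 0) (λ.λ.1)
  →1  (λ.λ.λ.0 (λ.λ.0)) (λ.λ.1)
  →2  λ.λ.0 (λ.λ.0)

Answer: YES — reaches normal form λ.λ.0 (λ.λ.0) in 2 ≤ 4 steps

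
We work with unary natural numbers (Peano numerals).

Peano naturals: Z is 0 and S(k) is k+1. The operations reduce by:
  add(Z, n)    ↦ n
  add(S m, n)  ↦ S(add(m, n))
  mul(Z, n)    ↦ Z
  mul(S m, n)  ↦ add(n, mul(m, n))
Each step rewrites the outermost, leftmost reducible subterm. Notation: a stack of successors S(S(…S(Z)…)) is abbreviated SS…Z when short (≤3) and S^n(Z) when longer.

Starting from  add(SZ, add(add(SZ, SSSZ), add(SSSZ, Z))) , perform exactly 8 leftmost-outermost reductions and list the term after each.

  start: add(SZ, add(add(SZ, SSSZ), add(SSSZ, Z)))
  step 1: S(add(Z, add(add(SZ, SSSZ), add(SSSZ, Z))))
  step 2: S(add(add(SZ, SSSZ), add(SSSZ, Z)))
  step 3: S(add(S(add(Z, SSSZ)), add(SSSZ, Z)))
  step 4: S(S(add(add(Z, SSSZ), add(SSSZ, Z))))
  step 5: S(S(add(SSSZ, add(SSSZ, Z))))
  step 6: S(S(S(add(SSZ, add(SSSZ, Z)))))
  step 7: S(S(S(S(add(SZ, add(SSSZ, Z))))))
  step 8: S(S(S(S(S(add(Z, add(SSSZ, Z)))))))

Answer: after 8 steps: S(S(S(S(S(add(Z, add(SSSZ, Z)))))))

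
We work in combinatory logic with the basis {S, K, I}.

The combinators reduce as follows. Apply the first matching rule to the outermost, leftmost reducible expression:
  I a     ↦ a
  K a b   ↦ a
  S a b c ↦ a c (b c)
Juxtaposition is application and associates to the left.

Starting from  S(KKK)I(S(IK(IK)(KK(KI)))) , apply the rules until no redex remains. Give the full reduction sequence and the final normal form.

Answer: normal form = SK  (in 6 steps)

Reduction:
  start: S(KKK)I(S(IK(IK)(KK(KI))))
  →1  KKK(S(IK(IK)(KK(KI))))(I(S(IK(IK)(KK(KI)))))
  →2  K(S(IK(IK)(KK(KI))))(I(S(IK(IK)(KK(KI)))))
  →3  S(IK(IK)(KK(KI)))
  →4  S(K(IK)(KK(KI)))
  →5  S(IK)
  →6  SK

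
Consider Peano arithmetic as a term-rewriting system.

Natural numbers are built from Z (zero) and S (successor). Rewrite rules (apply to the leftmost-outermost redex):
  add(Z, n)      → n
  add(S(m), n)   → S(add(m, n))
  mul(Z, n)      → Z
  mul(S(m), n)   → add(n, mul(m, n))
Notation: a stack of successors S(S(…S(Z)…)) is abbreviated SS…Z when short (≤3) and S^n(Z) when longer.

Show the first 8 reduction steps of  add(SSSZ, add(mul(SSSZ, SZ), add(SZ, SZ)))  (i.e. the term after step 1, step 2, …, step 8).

Answer: after 8 steps: S(S(S(S(add(mul(SSZ, SZ), add(SZ, SZ))))))

Working:
  start: add(SSSZ, add(mul(SSSZ, SZ), add(SZ, SZ)))
  [1] S(add(SSZ, add(mul(SSSZ, SZ), add(SZ, SZ))))
  [2] S(S(add(SZ, add(mul(SSSZ, SZ), add(SZ, SZ)))))
  [3] S(S(S(add(Z, add(mul(SSSZ, SZ), add(SZ, SZ))))))
  [4] S(S(S(add(mul(SSSZ, SZ), add(SZ, SZ)))))
  [5] S(S(S(add(add(SZ, mul(SSZ, SZ)), add(SZ, SZ)))))
  [6] S(S(S(add(S(add(Z, mul(SSZ, SZ))), add(SZ, SZ)))))
  [7] S(S(S(S(add(add(Z, mul(SSZ, SZ)), add(SZ, SZ))))))
  [8] S(S(S(S(add(mul(SSZ, SZ), add(SZ, SZ))))))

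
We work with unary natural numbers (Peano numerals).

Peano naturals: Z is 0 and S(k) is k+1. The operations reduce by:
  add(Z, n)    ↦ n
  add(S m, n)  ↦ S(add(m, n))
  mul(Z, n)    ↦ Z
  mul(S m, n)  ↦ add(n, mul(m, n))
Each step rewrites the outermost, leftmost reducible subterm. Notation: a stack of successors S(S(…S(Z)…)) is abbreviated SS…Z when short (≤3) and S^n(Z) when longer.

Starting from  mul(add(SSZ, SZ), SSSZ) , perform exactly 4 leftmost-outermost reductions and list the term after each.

Answer: after 4 steps: S(S(add(SZ, mul(add(SZ, SZ), SSSZ))))

Reduction:
  start: mul(add(SSZ, SZ), SSSZ)
  →1  mul(S(add(SZ, SZ)), SSSZ)
  →2  add(SSSZ, mul(add(SZ, SZ), SSSZ))
  →3  S(add(SSZ, mul(add(SZ, SZ), SSSZ)))
  →4  S(S(add(SZ, mul(add(SZ, SZ), SSSZ))))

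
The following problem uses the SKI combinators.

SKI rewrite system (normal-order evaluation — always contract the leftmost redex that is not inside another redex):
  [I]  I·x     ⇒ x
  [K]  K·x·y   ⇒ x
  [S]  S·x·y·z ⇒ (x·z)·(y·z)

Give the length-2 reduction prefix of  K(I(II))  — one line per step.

  start: K(I(II))
  [1] K(II)
  [2] KI

Answer: after 2 steps: KI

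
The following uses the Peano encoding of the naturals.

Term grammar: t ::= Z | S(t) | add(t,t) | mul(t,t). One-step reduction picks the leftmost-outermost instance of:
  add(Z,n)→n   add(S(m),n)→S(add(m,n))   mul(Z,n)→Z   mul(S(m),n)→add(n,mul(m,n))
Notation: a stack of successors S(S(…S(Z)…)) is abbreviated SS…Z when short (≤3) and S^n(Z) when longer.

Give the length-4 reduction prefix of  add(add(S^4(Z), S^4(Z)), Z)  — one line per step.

  start: add(add(S^4(Z), S^4(Z)), Z)
  step 1: add(S(add(SSSZ, S^4(Z))), Z)
  step 2: S(add(add(SSSZ, S^4(Z)), Z))
  step 3: S(add(S(add(SSZ, S^4(Z))), Z))
  step 4: S(S(add(add(SSZ, S^4(Z)), Z)))

Answer: after 4 steps: S(S(add(add(SSZ, S^4(Z)), Z)))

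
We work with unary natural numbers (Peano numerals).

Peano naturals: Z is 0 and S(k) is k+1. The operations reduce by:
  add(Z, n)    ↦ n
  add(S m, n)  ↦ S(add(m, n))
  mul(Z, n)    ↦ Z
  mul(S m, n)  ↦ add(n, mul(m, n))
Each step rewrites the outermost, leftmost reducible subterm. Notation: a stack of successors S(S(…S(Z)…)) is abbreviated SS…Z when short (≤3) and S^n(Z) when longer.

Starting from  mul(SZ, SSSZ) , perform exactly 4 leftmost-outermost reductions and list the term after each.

Answer: after 4 steps: S(S(S(add(Z, mul(Z, SSSZ)))))

Working:
  start: mul(SZ, SSSZ)
  →1  add(SSSZ, mul(Z, SSSZ))
  →2  S(add(SSZ, mul(Z, SSSZ)))
  →3  S(S(add(SZ, mul(Z, SSSZ))))
  →4  S(S(S(add(Z, mul(Z, SSSZ)))))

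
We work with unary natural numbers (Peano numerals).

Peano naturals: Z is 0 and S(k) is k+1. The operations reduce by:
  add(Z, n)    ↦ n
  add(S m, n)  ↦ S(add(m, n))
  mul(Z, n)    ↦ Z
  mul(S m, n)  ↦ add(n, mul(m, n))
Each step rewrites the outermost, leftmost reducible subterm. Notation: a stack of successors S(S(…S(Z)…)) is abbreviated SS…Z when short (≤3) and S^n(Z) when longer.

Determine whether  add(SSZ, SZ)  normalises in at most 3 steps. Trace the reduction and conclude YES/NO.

  start: add(SSZ, SZ)
  [1] S(add(SZ, SZ))
  [2] S(S(add(Z, SZ)))
  [3] SSSZ

Answer: YES — reaches normal form SSSZ in 3 ≤ 3 steps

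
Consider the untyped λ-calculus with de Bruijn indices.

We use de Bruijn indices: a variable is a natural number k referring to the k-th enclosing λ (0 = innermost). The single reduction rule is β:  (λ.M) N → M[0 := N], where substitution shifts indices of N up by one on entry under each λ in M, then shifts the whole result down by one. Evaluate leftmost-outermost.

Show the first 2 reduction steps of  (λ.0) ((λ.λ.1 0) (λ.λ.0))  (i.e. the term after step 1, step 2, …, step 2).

Answer: after 2 steps: λ.(λ.λ.0) 0

Derivation:
  start: (λ.0) ((λ.λ.1 0) (λ.λ.0))
  [1] (λ.λ.1 0) (λ.λ.0)
  [2] λ.(λ.λ.0) 0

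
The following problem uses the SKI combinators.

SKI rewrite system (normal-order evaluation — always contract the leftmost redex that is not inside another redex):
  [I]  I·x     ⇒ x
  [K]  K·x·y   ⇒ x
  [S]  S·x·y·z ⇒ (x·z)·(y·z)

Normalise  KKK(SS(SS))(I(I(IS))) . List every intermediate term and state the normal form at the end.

  start: KKK(SS(SS))(I(I(IS)))
  step 1: K(SS(SS))(I(I(IS)))
  step 2: SS(SS)

Answer: normal form = SS(SS)  (in 2 steps)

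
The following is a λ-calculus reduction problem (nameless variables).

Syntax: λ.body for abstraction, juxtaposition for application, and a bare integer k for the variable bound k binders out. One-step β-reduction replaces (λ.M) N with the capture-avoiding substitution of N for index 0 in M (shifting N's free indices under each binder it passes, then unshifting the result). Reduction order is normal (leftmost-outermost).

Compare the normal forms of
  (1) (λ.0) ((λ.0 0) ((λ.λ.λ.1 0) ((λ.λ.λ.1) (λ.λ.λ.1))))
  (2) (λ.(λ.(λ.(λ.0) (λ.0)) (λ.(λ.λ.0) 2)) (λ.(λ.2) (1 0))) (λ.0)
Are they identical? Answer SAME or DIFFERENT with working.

Term A:
  start: (λ.0) ((λ.0 0) ((λ.λ.λ.1 0) ((λ.λ.λ.1) (λ.λ.λ.1))))
  →1  (λ.0 0) ((λ.λ.λ.1 0) ((λ.λ.λ.1) (λ.λ.λ.1)))
  →2  (λ.λ.λ.1 0) ((λ.λ.λ.1) (λ.λ.λ.1)) ((λ.λ.λ.1 0) ((λ.λ.λ.1) (λ.λ.λ.1)))
  →3  (λ.λ.1 0) ((λ.λ.λ.1 0) ((λ.λ.λ.1) (λ.λ.λ.1)))
  →4  λ.(λ.λ.λ.1 0) ((λ.λ.λ.1) (λ.λ.λ.1)) 0
  →5  λ.(λ.λ.1 0) 0
  →6  λ.λ.1 0

Term B:
  start: (λ.(λ.(λ.(λ.0) (λ.0)) (λ.(λ.λ.0) 2)) (λ.(λ.2) (1 0))) (λ.0)
  →1  (λ.(λ.(λ.0) (λ.0)) (λ.(λ.λ.0) (λ.0))) (λ.(λ.λ.0) ((λ.0) 0))
  →2  (λ.(λ.0) (λ.0)) (λ.(λ.λ.0) (λ.0))
  →3  (λ.0) (λ.0)
  →4  λ.0

Answer: DIFFERENT — A ⇓ λ.λ.1 0, B ⇓ λ.0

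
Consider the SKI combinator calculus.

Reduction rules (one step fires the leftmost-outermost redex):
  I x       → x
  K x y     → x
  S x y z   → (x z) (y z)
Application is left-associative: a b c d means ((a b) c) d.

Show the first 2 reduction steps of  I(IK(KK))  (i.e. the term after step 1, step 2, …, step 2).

  start: I(IK(KK))
  →1  IK(KK)
  →2  K(KK)

Answer: after 2 steps: K(KK)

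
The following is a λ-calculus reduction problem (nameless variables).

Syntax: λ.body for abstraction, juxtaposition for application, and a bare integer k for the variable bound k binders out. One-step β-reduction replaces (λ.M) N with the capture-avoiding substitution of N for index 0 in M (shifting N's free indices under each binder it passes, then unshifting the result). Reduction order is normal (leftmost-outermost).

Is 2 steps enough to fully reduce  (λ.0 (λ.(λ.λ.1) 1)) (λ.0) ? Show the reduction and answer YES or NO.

  start: (λ.0 (λ.(λ.λ.1) 1)) (λ.0)
  [1] (λ.0) (λ.(λ.λ.1) (λ.0))
  [2] λ.(λ.λ.1) (λ.0)

Answer: NO — after 2 steps the term is λ.(λ.λ.1) (λ.0), not yet normal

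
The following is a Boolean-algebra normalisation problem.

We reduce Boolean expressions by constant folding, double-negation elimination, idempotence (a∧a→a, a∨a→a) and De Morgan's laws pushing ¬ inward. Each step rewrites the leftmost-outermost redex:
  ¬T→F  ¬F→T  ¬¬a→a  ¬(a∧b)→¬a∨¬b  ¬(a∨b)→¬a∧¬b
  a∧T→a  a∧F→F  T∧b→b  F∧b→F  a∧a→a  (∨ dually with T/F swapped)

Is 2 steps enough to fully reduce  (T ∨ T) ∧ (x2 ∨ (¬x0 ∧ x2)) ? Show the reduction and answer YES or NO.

  start: (T ∨ T) ∧ (x2 ∨ (¬x0 ∧ x2))
  →1  T ∧ (x2 ∨ (¬x0 ∧ x2))
  →2  x2 ∨ (¬x0 ∧ x2)

Answer: YES — reaches normal form x2 ∨ (¬x0 ∧ x2) in 2 ≤ 2 steps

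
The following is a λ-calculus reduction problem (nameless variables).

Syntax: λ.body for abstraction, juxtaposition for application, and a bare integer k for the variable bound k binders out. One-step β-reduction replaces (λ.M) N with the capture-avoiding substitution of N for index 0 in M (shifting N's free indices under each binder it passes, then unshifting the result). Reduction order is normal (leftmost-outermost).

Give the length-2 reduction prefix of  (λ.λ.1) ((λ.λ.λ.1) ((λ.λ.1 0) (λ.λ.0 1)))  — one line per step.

  start: (λ.λ.1) ((λ.λ.λ.1) ((λ.λ.1 0) (λ.λ.0 1)))
  →1  λ.(λ.λ.λ.1) ((λ.λ.1 0) (λ.λ.0 1))
  →2  λ.λ.λ.1

Answer: after 2 steps: λ.λ.λ.1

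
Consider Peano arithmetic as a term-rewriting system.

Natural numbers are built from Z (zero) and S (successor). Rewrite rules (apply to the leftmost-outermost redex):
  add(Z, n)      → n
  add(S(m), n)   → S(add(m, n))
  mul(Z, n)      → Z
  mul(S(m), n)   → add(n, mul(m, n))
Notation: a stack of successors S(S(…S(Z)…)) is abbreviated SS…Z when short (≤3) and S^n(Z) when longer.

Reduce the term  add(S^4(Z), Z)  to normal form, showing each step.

  start: add(S^4(Z), Z)
  →1  S(add(SSSZ, Z))
  →2  S(S(add(SSZ, Z)))
  →3  S(S(S(add(SZ, Z))))
  →4  S(S(S(S(add(Z, Z)))))
  →5  S^4(Z)

Answer: normal form = S^4(Z)  (in 5 steps)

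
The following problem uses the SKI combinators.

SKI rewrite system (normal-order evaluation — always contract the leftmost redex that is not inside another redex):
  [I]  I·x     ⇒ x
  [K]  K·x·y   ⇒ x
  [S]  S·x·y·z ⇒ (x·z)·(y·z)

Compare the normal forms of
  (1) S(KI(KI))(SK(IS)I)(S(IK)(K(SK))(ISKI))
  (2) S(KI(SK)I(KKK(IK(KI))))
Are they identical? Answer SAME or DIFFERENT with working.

Answer: DIFFERENT — A ⇓ SKI, B ⇓ S(K(K(KI)))

Reduction:
Term A:
  start: S(KI(KI))(SK(IS)I)(S(IK)(K(SK))(ISKI))
  →1  KI(KI)(S(IK)(K(SK))(ISKI))(SK(IS)I(S(IK)(K(SK))(ISKI)))
  →2  I(S(IK)(K(SK))(ISKI))(SK(IS)I(S(IK)(K(SK))(ISKI)))
  →3  S(IK)(K(SK))(ISKI)(SK(IS)I(S(IK)(K(SK))(ISKI)))
  →4  IK(ISKI)(K(SK)(ISKI))(SK(IS)I(S(IK)(K(SK))(ISKI)))
  →5  K(ISKI)(K(SK)(ISKI))(SK(IS)I(S(IK)(K(SK))(ISKI)))
  →6  ISKI(SK(IS)I(S(IK)(K(SK))(ISKI)))
  →7  SKI(SK(IS)I(S(IK)(K(SK))(ISKI)))
  →8  K(SK(IS)I(S(IK)(K(SK))(ISKI)))(I(SK(IS)I(S(IK)(K(SK))(ISKI))))
  →9  SK(IS)I(S(IK)(K(SK))(ISKI))
  →10  KI(ISI)(S(IK)(K(SK))(ISKI))
  →11  I(S(IK)(K(SK))(ISKI))
  →12  S(IK)(K(SK))(ISKI)
  →13  IK(ISKI)(K(SK)(ISKI))
  →14  K(ISKI)(K(SK)(ISKI))
  →15  ISKI
  →16  SKI

Term B:
  start: S(KI(SK)I(KKK(IK(KI))))
  →1  S(II(KKK(IK(KI))))
  →2  S(I(KKK(IK(KI))))
  →3  S(KKK(IK(KI)))
  →4  S(K(IK(KI)))
  →5  S(K(K(KI)))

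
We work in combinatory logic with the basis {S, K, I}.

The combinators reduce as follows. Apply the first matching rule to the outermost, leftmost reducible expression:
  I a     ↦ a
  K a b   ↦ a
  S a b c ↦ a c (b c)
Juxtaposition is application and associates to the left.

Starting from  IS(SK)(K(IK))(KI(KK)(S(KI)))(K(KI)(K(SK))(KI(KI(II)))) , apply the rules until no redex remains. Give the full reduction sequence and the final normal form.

  start: IS(SK)(K(IK))(KI(KK)(S(KI)))(K(KI)(K(SK))(KI(KI(II))))
  [1] S(SK)(K(IK))(KI(KK)(S(KI)))(K(KI)(K(SK))(KI(KI(II))))
  [2] SK(KI(KK)(S(KI)))(K(IK)(KI(KK)(S(KI))))(K(KI)(K(SK))(KI(KI(II))))
  [3] K(K(IK)(KI(KK)(S(KI))))(KI(KK)(S(KI))(K(IK)(KI(KK)(S(KI)))))(K(KI)(K(SK))(KI(KI(II))))
  [4] K(IK)(KI(KK)(S(KI)))(K(KI)(K(SK))(KI(KI(II))))
  [5] IK(K(KI)(K(SK))(KI(KI(II))))
  [6] K(K(KI)(K(SK))(KI(KI(II))))
  [7] K(KI(KI(KI(II))))
  [8] KI

Answer: normal form = KI  (in 8 steps)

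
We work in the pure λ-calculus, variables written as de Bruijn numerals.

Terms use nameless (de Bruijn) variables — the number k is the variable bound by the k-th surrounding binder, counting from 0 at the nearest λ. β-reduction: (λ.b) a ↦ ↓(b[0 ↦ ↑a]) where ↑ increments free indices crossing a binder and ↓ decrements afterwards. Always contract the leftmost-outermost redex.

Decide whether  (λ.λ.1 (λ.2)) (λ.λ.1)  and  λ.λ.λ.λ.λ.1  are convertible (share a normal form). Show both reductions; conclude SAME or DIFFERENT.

Term A:
  start: (λ.λ.1 (λ.2)) (λ.λ.1)
  [1] λ.(λ.λ.1) (λ.λ.λ.1)
  [2] λ.λ.λ.λ.λ.1

Term B:
  start: λ.λ.λ.λ.λ.1

Answer: SAME — A ⇓ λ.λ.λ.λ.λ.1, B ⇓ λ.λ.λ.λ.λ.1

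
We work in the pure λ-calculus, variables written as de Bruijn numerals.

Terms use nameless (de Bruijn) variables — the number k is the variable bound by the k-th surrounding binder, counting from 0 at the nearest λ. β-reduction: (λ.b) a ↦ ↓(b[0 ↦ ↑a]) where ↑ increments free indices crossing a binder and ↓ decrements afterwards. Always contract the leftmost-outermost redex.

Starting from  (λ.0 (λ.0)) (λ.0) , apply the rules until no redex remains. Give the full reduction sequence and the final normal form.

Answer: normal form = λ.0  (in 2 steps)

Working:
  start: (λ.0 (λ.0)) (λ.0)
  →1  (λ.0) (λ.0)
  →2  λ.0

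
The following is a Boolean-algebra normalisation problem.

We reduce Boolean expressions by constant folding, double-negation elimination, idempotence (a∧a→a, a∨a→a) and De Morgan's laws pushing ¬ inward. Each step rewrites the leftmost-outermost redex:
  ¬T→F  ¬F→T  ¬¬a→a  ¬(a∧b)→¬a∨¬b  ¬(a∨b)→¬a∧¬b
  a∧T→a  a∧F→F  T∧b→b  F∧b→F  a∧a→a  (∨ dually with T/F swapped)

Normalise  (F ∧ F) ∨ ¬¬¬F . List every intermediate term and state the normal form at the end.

Answer: normal form = T  (in 4 steps)

Reduction:
  start: (F ∧ F) ∨ ¬¬¬F
  →1  F ∨ ¬¬¬F
  →2  ¬¬¬F
  →3  ¬F
  →4  T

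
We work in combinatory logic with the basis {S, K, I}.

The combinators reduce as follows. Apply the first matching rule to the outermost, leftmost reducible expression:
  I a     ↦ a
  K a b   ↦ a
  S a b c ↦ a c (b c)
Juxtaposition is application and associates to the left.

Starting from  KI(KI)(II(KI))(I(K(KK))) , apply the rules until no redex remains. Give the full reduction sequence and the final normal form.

Answer: normal form = I  (in 5 steps)

Reduction:
  start: KI(KI)(II(KI))(I(K(KK)))
  [1] I(II(KI))(I(K(KK)))
  [2] II(KI)(I(K(KK)))
  [3] I(KI)(I(K(KK)))
  [4] KI(I(K(KK)))
  [5] I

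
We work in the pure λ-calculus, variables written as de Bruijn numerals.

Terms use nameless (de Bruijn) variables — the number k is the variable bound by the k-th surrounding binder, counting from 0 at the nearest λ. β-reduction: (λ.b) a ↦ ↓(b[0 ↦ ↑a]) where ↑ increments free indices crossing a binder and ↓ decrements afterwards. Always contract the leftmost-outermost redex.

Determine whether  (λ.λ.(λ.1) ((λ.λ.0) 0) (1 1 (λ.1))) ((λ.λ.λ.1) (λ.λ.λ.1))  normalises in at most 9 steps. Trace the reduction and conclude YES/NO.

  start: (λ.λ.(λ.1) ((λ.λ.0) 0) (1 1 (λ.1))) ((λ.λ.λ.1) (λ.λ.λ.1))
  →1  λ.(λ.1) ((λ.λ.0) 0) ((λ.λ.λ.1) (λ.λ.λ.1) ((λ.λ.λ.1) (λ.λ.λ.1)) (λ.1))
  →2  λ.0 ((λ.λ.λ.1) (λ.λ.λ.1) ((λ.λ.λ.1) (λ.λ.λ.1)) (λ.1))
  →3  λ.0 ((λ.λ.1) ((λ.λ.λ.1) (λ.λ.λ.1)) (λ.1))
  →4  λ.0 ((λ.(λ.λ.λ.1) (λ.λ.λ.1)) (λ.1))
  →5  λ.0 ((λ.λ.λ.1) (λ.λ.λ.1))
  →6  λ.0 (λ.λ.1)

Answer: YES — reaches normal form λ.0 (λ.λ.1) in 6 ≤ 9 steps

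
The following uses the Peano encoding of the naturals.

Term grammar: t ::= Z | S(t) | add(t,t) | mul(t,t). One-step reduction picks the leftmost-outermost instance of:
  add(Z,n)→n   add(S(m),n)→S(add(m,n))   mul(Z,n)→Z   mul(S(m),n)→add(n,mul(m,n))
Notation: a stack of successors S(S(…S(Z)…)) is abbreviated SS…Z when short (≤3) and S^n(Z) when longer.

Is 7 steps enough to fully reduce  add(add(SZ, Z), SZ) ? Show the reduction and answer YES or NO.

Answer: YES — reaches normal form SSZ in 4 ≤ 7 steps

Derivation:
  start: add(add(SZ, Z), SZ)
  step 1: add(S(add(Z, Z)), SZ)
  step 2: S(add(add(Z, Z), SZ))
  step 3: S(add(Z, SZ))
  step 4: SSZ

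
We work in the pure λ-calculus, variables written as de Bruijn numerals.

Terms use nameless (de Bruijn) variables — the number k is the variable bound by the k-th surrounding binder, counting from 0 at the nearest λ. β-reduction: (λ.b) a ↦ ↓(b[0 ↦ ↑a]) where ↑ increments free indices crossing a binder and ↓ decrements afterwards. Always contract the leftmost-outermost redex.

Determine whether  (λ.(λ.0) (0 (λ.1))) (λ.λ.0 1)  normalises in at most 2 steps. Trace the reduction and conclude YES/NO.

Answer: NO — after 2 steps the term is (λ.λ.0 1) (λ.λ.λ.0 1), not yet normal

Working:
  start: (λ.(λ.0) (0 (λ.1))) (λ.λ.0 1)
  step 1: (λ.0) ((λ.λ.0 1) (λ.λ.λ.0 1))
  step 2: (λ.λ.0 1) (λ.λ.λ.0 1)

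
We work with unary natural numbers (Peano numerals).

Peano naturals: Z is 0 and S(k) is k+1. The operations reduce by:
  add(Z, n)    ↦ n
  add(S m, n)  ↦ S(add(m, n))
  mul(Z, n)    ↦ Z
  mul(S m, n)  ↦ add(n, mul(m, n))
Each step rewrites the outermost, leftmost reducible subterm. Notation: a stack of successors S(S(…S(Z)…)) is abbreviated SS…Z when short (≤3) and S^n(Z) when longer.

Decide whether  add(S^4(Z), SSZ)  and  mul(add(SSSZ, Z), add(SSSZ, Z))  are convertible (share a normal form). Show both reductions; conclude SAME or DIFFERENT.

Answer: DIFFERENT — A ⇓ S^6(Z), B ⇓ S^9(Z)

Reduction:
Term A:
  start: add(S^4(Z), SSZ)
  →1  S(add(SSSZ, SSZ))
  →2  S(S(add(SSZ, SSZ)))
  →3  S(S(S(add(SZ, SSZ))))
  →4  S(S(S(S(add(Z, SSZ)))))
  →5  S^6(Z)

Term B:
  start: mul(add(SSSZ, Z), add(SSSZ, Z))
  →1  mul(S(add(SSZ, Z)), add(SSSZ, Z))
  →2  add(add(SSSZ, Z), mul(add(SSZ, Z), add(SSSZ, Z)))
  →3  add(S(add(SSZ, Z)), mul(add(SSZ, Z), add(SSSZ, Z)))
  →4  S(add(add(SSZ, Z), mul(add(SSZ, Z), add(SSSZ, Z))))
  →5  S(add(S(add(SZ, Z)), mul(add(SSZ, Z), add(SSSZ, Z))))
  →6  S(S(add(add(SZ, Z), mul(add(SSZ, Z), add(SSSZ, Z)))))
  →7  S(S(add(S(add(Z, Z)), mul(add(SSZ, Z), add(SSSZ, Z)))))
  →8  S(S(S(add(add(Z, Z), mul(add(SSZ, Z), add(SSSZ, Z))))))
  →9  S(S(S(add(Z, mul(add(SSZ, Z), add(SSSZ, Z))))))
  →10  S(S(S(mul(add(SSZ, Z), add(SSSZ, Z)))))
  →11  S(S(S(mul(S(add(SZ, Z)), add(SSSZ, Z)))))
  →12  S(S(S(add(add(SSSZ, Z), mul(add(SZ, Z), add(SSSZ, Z))))))
  →13  S(S(S(add(S(add(SSZ, Z)), mul(add(SZ, Z), add(SSSZ, Z))))))
  →14  S(S(S(S(add(add(SSZ, Z), mul(add(SZ, Z), add(SSSZ, Z)))))))
  →15  S(S(S(S(add(S(add(SZ, Z)), mul(add(SZ, Z), add(SSSZ, Z)))))))
  →16  S(S(S(S(S(add(add(SZ, Z), mul(add(SZ, Z), add(SSSZ, Z))))))))
  →17  S(S(S(S(S(add(S(add(Z, Z)), mul(add(SZ, Z), add(SSSZ, Z))))))))
  →18  S(S(S(S(S(S(add(add(Z, Z), mul(add(SZ, Z), add(SSSZ, Z)))))))))
  →19  S(S(S(S(S(S(add(Z, mul(add(SZ, Z), add(SSSZ, Z)))))))))
  →20  S(S(S(S(S(S(mul(add(SZ, Z), add(SSSZ, Z))))))))
  →21  S(S(S(S(S(S(mul(S(add(Z, Z)), add(SSSZ, Z))))))))
  →22  S(S(S(S(S(S(add(add(SSSZ, Z), mul(add(Z, Z), add(SSSZ, Z)))))))))
  →23  S(S(S(S(S(S(add(S(add(SSZ, Z)), mul(add(Z, Z), add(SSSZ, Z)))))))))
  →24  S(S(S(S(S(S(S(add(add(SSZ, Z), mul(add(Z, Z), add(SSSZ, Z))))))))))
  →25  S(S(S(S(S(S(S(add(S(add(SZ, Z)), mul(add(Z, Z), add(SSSZ, Z))))))))))
  →26  S(S(S(S(S(S(S(S(add(add(SZ, Z), mul(add(Z, Z), add(SSSZ, Z)))))))))))
  →27  S(S(S(S(S(S(S(S(add(S(add(Z, Z)), mul(add(Z, Z), add(SSSZ, Z)))))))))))
  →28  S(S(S(S(S(S(S(S(S(add(add(Z, Z), mul(add(Z, Z), add(SSSZ, Z))))))))))))
  →29  S(S(S(S(S(S(S(S(S(add(Z, mul(add(Z, Z), add(SSSZ, Z))))))))))))
  →30  S(S(S(S(S(S(S(S(S(mul(add(Z, Z), add(SSSZ, Z)))))))))))
  →31  S(S(S(S(S(S(S(S(S(mul(Z, add(SSSZ, Z)))))))))))
  →32  S^9(Z)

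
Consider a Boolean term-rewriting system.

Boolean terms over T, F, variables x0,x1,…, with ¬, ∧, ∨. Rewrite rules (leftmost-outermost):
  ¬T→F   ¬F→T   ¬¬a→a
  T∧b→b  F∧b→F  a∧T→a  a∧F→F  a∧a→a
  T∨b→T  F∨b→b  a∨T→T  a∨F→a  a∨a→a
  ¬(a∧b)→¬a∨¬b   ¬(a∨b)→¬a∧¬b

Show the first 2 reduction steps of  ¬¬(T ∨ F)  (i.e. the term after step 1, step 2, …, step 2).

Answer: after 2 steps: T

Working:
  start: ¬¬(T ∨ F)
  [1] T ∨ F
  [2] T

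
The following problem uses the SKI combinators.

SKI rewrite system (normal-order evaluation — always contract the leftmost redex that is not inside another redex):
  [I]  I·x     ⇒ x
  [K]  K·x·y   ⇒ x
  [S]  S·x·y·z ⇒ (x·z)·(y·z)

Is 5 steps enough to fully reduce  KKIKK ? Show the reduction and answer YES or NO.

Answer: YES — reaches normal form K in 2 ≤ 5 steps

Working:
  start: KKIKK
  →1  KKK
  →2  K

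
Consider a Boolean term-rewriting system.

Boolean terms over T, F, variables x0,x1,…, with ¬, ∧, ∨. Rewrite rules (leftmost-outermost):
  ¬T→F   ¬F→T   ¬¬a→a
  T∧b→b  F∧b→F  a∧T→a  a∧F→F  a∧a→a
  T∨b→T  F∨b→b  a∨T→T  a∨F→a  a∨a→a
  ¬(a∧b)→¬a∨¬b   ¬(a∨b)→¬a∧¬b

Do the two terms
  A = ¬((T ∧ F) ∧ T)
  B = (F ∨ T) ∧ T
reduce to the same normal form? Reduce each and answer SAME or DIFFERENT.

Answer: SAME — A ⇓ T, B ⇓ T

Working:
Term A:
  start: ¬((T ∧ F) ∧ T)
  [1] ¬(T ∧ F) ∨ ¬T
  [2] (¬T ∨ ¬F) ∨ ¬T
  [3] (F ∨ ¬F) ∨ ¬T
  [4] ¬F ∨ ¬T
  [5] T ∨ ¬T
  [6] T

Term B:
  start: (F ∨ T) ∧ T
  [1] F ∨ T
  [2] T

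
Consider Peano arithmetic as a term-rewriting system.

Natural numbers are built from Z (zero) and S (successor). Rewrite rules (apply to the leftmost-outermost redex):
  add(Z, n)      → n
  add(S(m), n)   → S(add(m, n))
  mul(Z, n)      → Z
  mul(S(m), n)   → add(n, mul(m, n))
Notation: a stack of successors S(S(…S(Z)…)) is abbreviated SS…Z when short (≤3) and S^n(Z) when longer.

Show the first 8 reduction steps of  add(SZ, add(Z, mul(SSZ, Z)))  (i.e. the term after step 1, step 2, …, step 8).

Answer: after 8 steps: SZ

Reduction:
  start: add(SZ, add(Z, mul(SSZ, Z)))
  step 1: S(add(Z, add(Z, mul(SSZ, Z))))
  step 2: S(add(Z, mul(SSZ, Z)))
  step 3: S(mul(SSZ, Z))
  step 4: S(add(Z, mul(SZ, Z)))
  step 5: S(mul(SZ, Z))
  step 6: S(add(Z, mul(Z, Z)))
  step 7: S(mul(Z, Z))
  step 8: SZ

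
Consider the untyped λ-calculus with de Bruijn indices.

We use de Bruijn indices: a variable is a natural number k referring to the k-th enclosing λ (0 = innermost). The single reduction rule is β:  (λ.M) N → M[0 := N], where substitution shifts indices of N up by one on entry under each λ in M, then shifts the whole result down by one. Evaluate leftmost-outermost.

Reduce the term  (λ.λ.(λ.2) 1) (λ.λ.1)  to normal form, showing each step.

  start: (λ.λ.(λ.2) 1) (λ.λ.1)
  →1  λ.(λ.λ.λ.1) (λ.λ.1)
  →2  λ.λ.λ.1

Answer: normal form = λ.λ.λ.1  (in 2 steps)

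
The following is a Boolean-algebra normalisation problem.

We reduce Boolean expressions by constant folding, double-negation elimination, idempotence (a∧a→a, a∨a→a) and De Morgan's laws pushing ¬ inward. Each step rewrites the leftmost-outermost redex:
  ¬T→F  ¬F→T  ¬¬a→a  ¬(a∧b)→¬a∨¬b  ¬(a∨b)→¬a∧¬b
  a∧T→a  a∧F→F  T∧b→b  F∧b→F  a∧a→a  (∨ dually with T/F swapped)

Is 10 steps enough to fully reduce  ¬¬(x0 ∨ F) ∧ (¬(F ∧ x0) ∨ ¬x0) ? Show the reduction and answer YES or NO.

  start: ¬¬(x0 ∨ F) ∧ (¬(F ∧ x0) ∨ ¬x0)
  →1  (x0 ∨ F) ∧ (¬(F ∧ x0) ∨ ¬x0)
  →2  x0 ∧ (¬(F ∧ x0) ∨ ¬x0)
  →3  x0 ∧ ((¬F ∨ ¬x0) ∨ ¬x0)
  →4  x0 ∧ ((T ∨ ¬x0) ∨ ¬x0)
  →5  x0 ∧ (T ∨ ¬x0)
  →6  x0 ∧ T
  →7  x0

Answer: YES — reaches normal form x0 in 7 ≤ 10 steps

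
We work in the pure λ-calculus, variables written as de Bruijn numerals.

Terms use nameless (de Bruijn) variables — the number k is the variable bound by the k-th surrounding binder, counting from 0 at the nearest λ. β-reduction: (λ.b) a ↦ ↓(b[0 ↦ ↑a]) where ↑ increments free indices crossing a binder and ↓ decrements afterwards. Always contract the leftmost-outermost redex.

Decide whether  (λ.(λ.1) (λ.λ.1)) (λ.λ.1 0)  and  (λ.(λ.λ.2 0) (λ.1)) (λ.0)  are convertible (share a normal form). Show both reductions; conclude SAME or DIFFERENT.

Answer: DIFFERENT — A ⇓ λ.λ.1 0, B ⇓ λ.0

Reduction:
Term A:
  start: (λ.(λ.1) (λ.λ.1)) (λ.λ.1 0)
  →1  (λ.λ.λ.1 0) (λ.λ.1)
  →2  λ.λ.1 0

Term B:
  start: (λ.(λ.λ.2 0) (λ.1)) (λ.0)
  →1  (λ.λ.(λ.0) 0) (λ.λ.0)
  →2  λ.(λ.0) 0
  →3  λ.0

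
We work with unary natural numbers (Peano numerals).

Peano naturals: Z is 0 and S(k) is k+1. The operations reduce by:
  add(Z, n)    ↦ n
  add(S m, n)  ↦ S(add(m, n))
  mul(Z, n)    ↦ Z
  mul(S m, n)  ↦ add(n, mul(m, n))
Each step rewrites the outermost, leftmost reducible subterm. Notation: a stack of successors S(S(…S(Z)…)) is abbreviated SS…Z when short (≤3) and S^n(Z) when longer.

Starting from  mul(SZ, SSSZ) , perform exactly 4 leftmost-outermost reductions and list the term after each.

  start: mul(SZ, SSSZ)
  step 1: add(SSSZ, mul(Z, SSSZ))
  step 2: S(add(SSZ, mul(Z, SSSZ)))
  step 3: S(S(add(SZ, mul(Z, SSSZ))))
  step 4: S(S(S(add(Z, mul(Z, SSSZ)))))

Answer: after 4 steps: S(S(S(add(Z, mul(Z, SSSZ)))))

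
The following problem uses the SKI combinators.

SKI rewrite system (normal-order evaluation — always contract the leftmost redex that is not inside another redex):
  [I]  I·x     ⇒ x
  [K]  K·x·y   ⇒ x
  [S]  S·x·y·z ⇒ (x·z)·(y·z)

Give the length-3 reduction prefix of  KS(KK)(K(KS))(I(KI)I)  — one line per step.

Answer: after 3 steps: S(K(KS))I

Reduction:
  start: KS(KK)(K(KS))(I(KI)I)
  [1] S(K(KS))(I(KI)I)
  [2] S(K(KS))(KII)
  [3] S(K(KS))I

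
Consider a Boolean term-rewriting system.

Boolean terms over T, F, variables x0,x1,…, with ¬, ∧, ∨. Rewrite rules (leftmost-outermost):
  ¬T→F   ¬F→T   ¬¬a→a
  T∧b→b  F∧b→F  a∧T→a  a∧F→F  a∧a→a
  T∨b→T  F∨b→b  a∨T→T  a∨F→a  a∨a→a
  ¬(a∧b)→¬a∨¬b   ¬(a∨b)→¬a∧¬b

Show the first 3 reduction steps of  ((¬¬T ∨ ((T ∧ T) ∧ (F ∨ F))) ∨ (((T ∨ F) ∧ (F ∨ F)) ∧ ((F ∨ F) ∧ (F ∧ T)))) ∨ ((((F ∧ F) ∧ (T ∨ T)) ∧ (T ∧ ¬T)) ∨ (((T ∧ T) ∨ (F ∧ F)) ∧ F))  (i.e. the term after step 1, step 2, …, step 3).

  start: ((¬¬T ∨ ((T ∧ T) ∧ (F ∨ F))) ∨ (((T ∨ F) ∧ (F ∨ F)) ∧ ((F ∨ F) ∧ (F ∧ T)))) ∨ ((((F ∧ F) ∧ (T ∨ T)) ∧ (T ∧ ¬T)) ∨ (((T ∧ T) ∨ (F ∧ F)) ∧ F))
  step 1: ((T ∨ ((T ∧ T) ∧ (F ∨ F))) ∨ (((T ∨ F) ∧ (F ∨ F)) ∧ ((F ∨ F) ∧ (F ∧ T)))) ∨ ((((F ∧ F) ∧ (T ∨ T)) ∧ (T ∧ ¬T)) ∨ (((T ∧ T) ∨ (F ∧ F)) ∧ F))
  step 2: (T ∨ (((T ∨ F) ∧ (F ∨ F)) ∧ ((F ∨ F) ∧ (F ∧ T)))) ∨ ((((F ∧ F) ∧ (T ∨ T)) ∧ (T ∧ ¬T)) ∨ (((T ∧ T) ∨ (F ∧ F)) ∧ F))
  step 3: T ∨ ((((F ∧ F) ∧ (T ∨ T)) ∧ (T ∧ ¬T)) ∨ (((T ∧ T) ∨ (F ∧ F)) ∧ F))

Answer: after 3 steps: T ∨ ((((F ∧ F) ∧ (T ∨ T)) ∧ (T ∧ ¬T)) ∨ (((T ∧ T) ∨ (F ∧ F)) ∧ F))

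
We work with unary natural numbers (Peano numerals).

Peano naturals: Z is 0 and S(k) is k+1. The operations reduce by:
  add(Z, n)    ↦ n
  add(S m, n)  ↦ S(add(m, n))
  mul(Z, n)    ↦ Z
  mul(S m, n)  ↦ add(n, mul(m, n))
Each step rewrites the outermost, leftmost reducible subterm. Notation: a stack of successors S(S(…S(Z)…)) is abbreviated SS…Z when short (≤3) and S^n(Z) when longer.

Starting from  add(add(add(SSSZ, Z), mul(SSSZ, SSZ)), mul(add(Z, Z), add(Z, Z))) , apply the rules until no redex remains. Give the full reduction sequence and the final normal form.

Answer: normal form = S^9(Z)  (in 33 steps)

Derivation:
  start: add(add(add(SSSZ, Z), mul(SSSZ, SSZ)), mul(add(Z, Z), add(Z, Z)))
  →1  add(add(S(add(SSZ, Z)), mul(SSSZ, SSZ)), mul(add(Z, Z), add(Z, Z)))
  →2  add(S(add(add(SSZ, Z), mul(SSSZ, SSZ))), mul(add(Z, Z), add(Z, Z)))
  →3  S(add(add(add(SSZ, Z), mul(SSSZ, SSZ)), mul(add(Z, Z), add(Z, Z))))
  →4  S(add(add(S(add(SZ, Z)), mul(SSSZ, SSZ)), mul(add(Z, Z), add(Z, Z))))
  →5  S(add(S(add(add(SZ, Z), mul(SSSZ, SSZ))), mul(add(Z, Z), add(Z, Z))))
  →6  S(S(add(add(add(SZ, Z), mul(SSSZ, SSZ)), mul(add(Z, Z), add(Z, Z)))))
  →7  S(S(add(add(S(add(Z, Z)), mul(SSSZ, SSZ)), mul(add(Z, Z), add(Z, Z)))))
  →8  S(S(add(S(add(add(Z, Z), mul(SSSZ, SSZ))), mul(add(Z, Z), add(Z, Z)))))
  →9  S(S(S(add(add(add(Z, Z), mul(SSSZ, SSZ)), mul(add(Z, Z), add(Z, Z))))))
  →10  S(S(S(add(add(Z, mul(SSSZ, SSZ)), mul(add(Z, Z), add(Z, Z))))))
  →11  S(S(S(add(mul(SSSZ, SSZ), mul(add(Z, Z), add(Z, Z))))))
  →12  S(S(S(add(add(SSZ, mul(SSZ, SSZ)), mul(add(Z, Z), add(Z, Z))))))
  →13  S(S(S(add(S(add(SZ, mul(SSZ, SSZ))), mul(add(Z, Z), add(Z, Z))))))
  →14  S(S(S(S(add(add(SZ, mul(SSZ, SSZ)), mul(add(Z, Z), add(Z, Z)))))))
  →15  S(S(S(S(add(S(add(Z, mul(SSZ, SSZ))), mul(add(Z, Z), add(Z, Z)))))))
  →16  S(S(S(S(S(add(add(Z, mul(SSZ, SSZ)), mul(add(Z, Z), add(Z, Z))))))))
  →17  S(S(S(S(S(add(mul(SSZ, SSZ), mul(add(Z, Z), add(Z, Z))))))))
  →18  S(S(S(S(S(add(add(SSZ, mul(SZ, SSZ)), mul(add(Z, Z), add(Z, Z))))))))
  →19  S(S(S(S(S(add(S(add(SZ, mul(SZ, SSZ))), mul(add(Z, Z), add(Z, Z))))))))
  →20  S(S(S(S(S(S(add(add(SZ, mul(SZ, SSZ)), mul(add(Z, Z), add(Z, Z)))))))))
  →21  S(S(S(S(S(S(add(S(add(Z, mul(SZ, SSZ))), mul(add(Z, Z), add(Z, Z)))))))))
  →22  S(S(S(S(S(S(S(add(add(Z, mul(SZ, SSZ)), mul(add(Z, Z), add(Z, Z))))))))))
  →23  S(S(S(S(S(S(S(add(mul(SZ, SSZ), mul(add(Z, Z), add(Z, Z))))))))))
  →24  S(S(S(S(S(S(S(add(add(SSZ, mul(Z, SSZ)), mul(add(Z, Z), add(Z, Z))))))))))
  →25  S(S(S(S(S(S(S(add(S(add(SZ, mul(Z, SSZ))), mul(add(Z, Z), add(Z, Z))))))))))
  →26  S(S(S(S(S(S(S(S(add(add(SZ, mul(Z, SSZ)), mul(add(Z, Z), add(Z, Z)))))))))))
  →27  S(S(S(S(S(S(S(S(add(S(add(Z, mul(Z, SSZ))), mul(add(Z, Z), add(Z, Z)))))))))))
  →28  S(S(S(S(S(S(S(S(S(add(add(Z, mul(Z, SSZ)), mul(add(Z, Z), add(Z, Z))))))))))))
  →29  S(S(S(S(S(S(S(S(S(add(mul(Z, SSZ), mul(add(Z, Z), add(Z, Z))))))))))))
  →30  S(S(S(S(S(S(S(S(S(add(Z, mul(add(Z, Z), add(Z, Z))))))))))))
  →31  S(S(S(S(S(S(S(S(S(mul(add(Z, Z), add(Z, Z)))))))))))
  →32  S(S(S(S(S(S(S(S(S(mul(Z, add(Z, Z)))))))))))
  →33  S^9(Z)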